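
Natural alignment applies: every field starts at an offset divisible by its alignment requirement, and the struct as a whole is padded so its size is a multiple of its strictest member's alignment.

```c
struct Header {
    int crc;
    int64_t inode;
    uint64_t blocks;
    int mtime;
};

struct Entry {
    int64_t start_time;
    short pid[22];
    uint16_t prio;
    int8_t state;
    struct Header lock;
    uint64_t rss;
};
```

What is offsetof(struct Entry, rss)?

Header: 0..4  crc  (4B, 4-aligned); 4..8  -- padding (4B); 8..16  inode  (8B, 8-aligned); 16..24  blocks  (8B, 8-aligned); 24..28  mtime  (4B, 4-aligned); 28..32  -- tail padding (4B); sizeof = 32, alignof = 8
0..8  start_time  (8B, 8-aligned)
8..52  pid  (44B, 2-aligned)
52..54  prio  (2B, 2-aligned)
54..55  state  (1B, 1-aligned)
55..56  -- padding (1B)
56..88  lock  (32B, 8-aligned)
88..96  rss  (8B, 8-aligned)

88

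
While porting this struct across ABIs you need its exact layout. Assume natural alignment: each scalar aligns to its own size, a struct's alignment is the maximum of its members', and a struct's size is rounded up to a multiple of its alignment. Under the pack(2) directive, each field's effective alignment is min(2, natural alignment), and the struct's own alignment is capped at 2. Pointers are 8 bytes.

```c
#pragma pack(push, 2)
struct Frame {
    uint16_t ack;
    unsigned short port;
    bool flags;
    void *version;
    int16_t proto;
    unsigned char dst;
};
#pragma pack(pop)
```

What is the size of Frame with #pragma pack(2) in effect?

18

@0: ack [2B, align 2] → 2
@2: port [2B, align 2] → 4
@4: flags [1B, align 1] → 5
+1 pad (align 2)
@6: version [8B, align 2] → 14
@14: proto [2B, align 2] → 16
@16: dst [1B, align 1] → 17
+1 tail pad (align 2)
size 18, align 2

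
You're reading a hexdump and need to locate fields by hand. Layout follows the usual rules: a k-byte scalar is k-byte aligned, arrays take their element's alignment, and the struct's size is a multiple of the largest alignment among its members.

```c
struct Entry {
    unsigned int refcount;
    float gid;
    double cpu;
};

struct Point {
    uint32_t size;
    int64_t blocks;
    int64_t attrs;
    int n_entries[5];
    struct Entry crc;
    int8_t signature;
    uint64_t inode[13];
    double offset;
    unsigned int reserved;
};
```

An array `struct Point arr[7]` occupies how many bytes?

Entry: @0: refcount [4B, align 4] → 4; @4: gid [4B, align 4] → 8; @8: cpu [8B, align 8] → 16; size 16, align 8
@0: size [4B, align 4] → 4
+4 pad (align 8)
@8: blocks [8B, align 8] → 16
@16: attrs [8B, align 8] → 24
@24: n_entries [20B, align 4] → 44
+4 pad (align 8)
@48: crc [16B, align 8] → 64
@64: signature [1B, align 1] → 65
+7 pad (align 8)
@72: inode [104B, align 8] → 176
@176: offset [8B, align 8] → 184
@184: reserved [4B, align 4] → 188
+4 tail pad (align 8)
size 192, align 8
array of 7: 7 × 192 = 1344

1344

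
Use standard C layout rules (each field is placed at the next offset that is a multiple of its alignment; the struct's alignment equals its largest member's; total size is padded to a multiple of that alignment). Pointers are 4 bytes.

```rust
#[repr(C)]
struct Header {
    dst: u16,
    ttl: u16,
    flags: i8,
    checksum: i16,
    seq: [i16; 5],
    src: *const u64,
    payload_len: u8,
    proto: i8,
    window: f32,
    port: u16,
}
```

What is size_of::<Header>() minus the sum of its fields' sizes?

dst at 0 (size 2, align 2) → ends 2
ttl at 2 (size 2, align 2) → ends 4
flags at 4 (size 1, align 1) → ends 5
pad 1 to align 2 for checksum
checksum at 6 (size 2, align 2) → ends 8
seq at 8 (size 10, align 2) → ends 18
pad 2 to align 4 for src
src at 20 (size 4, align 4) → ends 24
payload_len at 24 (size 1, align 1) → ends 25
proto at 25 (size 1, align 1) → ends 26
pad 2 to align 4 for window
window at 28 (size 4, align 4) → ends 32
port at 32 (size 2, align 2) → ends 34
tail pad 2 to reach multiple of 4
total 36 bytes, alignment 4
data bytes 29, size 36 → padding 7

7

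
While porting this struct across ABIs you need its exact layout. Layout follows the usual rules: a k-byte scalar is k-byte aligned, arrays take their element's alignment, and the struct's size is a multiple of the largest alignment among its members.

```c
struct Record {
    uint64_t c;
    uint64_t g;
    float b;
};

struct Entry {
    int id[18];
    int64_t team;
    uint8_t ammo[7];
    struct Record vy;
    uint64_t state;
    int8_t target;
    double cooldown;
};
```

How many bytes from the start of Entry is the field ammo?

Record: 0..8  c  (8B, 8-aligned); 8..16  g  (8B, 8-aligned); 16..20  b  (4B, 4-aligned); 20..24  -- tail padding (4B); sizeof = 24, alignof = 8
0..72  id  (72B, 4-aligned)
72..80  team  (8B, 8-aligned)
80..87  ammo  (7B, 1-aligned)

80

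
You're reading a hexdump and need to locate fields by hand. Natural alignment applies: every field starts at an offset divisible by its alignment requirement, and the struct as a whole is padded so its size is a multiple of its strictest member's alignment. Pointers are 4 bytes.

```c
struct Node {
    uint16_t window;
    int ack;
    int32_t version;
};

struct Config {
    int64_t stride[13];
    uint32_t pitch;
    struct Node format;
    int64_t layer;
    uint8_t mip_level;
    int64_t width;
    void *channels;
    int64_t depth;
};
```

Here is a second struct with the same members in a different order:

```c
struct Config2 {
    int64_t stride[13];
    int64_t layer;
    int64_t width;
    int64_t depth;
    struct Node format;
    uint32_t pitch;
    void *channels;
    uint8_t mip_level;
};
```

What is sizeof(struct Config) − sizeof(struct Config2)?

Node: 0..2  window  (2B, 2-aligned); 2..4  -- padding (2B); 4..8  ack  (4B, 4-aligned); 8..12  version  (4B, 4-aligned); sizeof = 12, alignof = 4
0..104  stride  (104B, 8-aligned)
104..108  pitch  (4B, 4-aligned)
108..120  format  (12B, 4-aligned)
120..128  layer  (8B, 8-aligned)
128..129  mip_level  (1B, 1-aligned)
129..136  -- padding (7B)
136..144  width  (8B, 8-aligned)
144..148  channels  (4B, 4-aligned)
148..152  -- padding (4B)
152..160  depth  (8B, 8-aligned)
sizeof = 160, alignof = 8
— Config2 —
0..104  stride  (104B, 8-aligned)
104..112  layer  (8B, 8-aligned)
112..120  width  (8B, 8-aligned)
120..128  depth  (8B, 8-aligned)
128..140  format  (12B, 4-aligned)
140..144  pitch  (4B, 4-aligned)
144..148  channels  (4B, 4-aligned)
148..149  mip_level  (1B, 1-aligned)
149..152  -- tail padding (3B)
sizeof = 152, alignof = 8
160 − 152 = 8

8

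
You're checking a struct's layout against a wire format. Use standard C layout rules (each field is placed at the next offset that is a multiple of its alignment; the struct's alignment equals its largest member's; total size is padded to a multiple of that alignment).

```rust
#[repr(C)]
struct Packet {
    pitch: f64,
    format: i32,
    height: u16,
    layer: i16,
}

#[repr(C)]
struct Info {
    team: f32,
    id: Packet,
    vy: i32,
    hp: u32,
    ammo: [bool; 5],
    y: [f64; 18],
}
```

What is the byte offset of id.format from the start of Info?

16

Packet: pitch at 0 (size 8, align 8) → ends 8; format at 8 (size 4, align 4) → ends 12; height at 12 (size 2, align 2) → ends 14; layer at 14 (size 2, align 2) → ends 16; total 16 bytes, alignment 8
team at 0 (size 4, align 4) → ends 4
pad 4 to align 8 for id
id at 8 (size 16, align 8) → ends 24
within Packet: format at 8
8 + 8 = 16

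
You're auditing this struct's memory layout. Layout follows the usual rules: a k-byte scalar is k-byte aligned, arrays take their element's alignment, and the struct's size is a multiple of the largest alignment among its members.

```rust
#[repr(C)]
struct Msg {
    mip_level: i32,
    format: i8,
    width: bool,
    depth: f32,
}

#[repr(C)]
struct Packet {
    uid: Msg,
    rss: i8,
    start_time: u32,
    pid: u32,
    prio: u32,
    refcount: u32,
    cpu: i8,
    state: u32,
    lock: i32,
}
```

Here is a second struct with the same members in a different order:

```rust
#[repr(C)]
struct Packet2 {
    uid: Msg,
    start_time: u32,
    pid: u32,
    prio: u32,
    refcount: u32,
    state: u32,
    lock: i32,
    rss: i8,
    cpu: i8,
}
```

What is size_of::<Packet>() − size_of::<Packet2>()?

4

Msg: 0..4  mip_level  (4B, 4-aligned); 4..5  format  (1B, 1-aligned); 5..6  width  (1B, 1-aligned); 6..8  -- padding (2B); 8..12  depth  (4B, 4-aligned); sizeof = 12, alignof = 4
0..12  uid  (12B, 4-aligned)
12..13  rss  (1B, 1-aligned)
13..16  -- padding (3B)
16..20  start_time  (4B, 4-aligned)
20..24  pid  (4B, 4-aligned)
24..28  prio  (4B, 4-aligned)
28..32  refcount  (4B, 4-aligned)
32..33  cpu  (1B, 1-aligned)
33..36  -- padding (3B)
36..40  state  (4B, 4-aligned)
40..44  lock  (4B, 4-aligned)
sizeof = 44, alignof = 4
— Packet2 —
0..12  uid  (12B, 4-aligned)
12..16  start_time  (4B, 4-aligned)
16..20  pid  (4B, 4-aligned)
20..24  prio  (4B, 4-aligned)
24..28  refcount  (4B, 4-aligned)
28..32  state  (4B, 4-aligned)
32..36  lock  (4B, 4-aligned)
36..37  rss  (1B, 1-aligned)
37..38  cpu  (1B, 1-aligned)
38..40  -- tail padding (2B)
sizeof = 40, alignof = 4
44 − 40 = 4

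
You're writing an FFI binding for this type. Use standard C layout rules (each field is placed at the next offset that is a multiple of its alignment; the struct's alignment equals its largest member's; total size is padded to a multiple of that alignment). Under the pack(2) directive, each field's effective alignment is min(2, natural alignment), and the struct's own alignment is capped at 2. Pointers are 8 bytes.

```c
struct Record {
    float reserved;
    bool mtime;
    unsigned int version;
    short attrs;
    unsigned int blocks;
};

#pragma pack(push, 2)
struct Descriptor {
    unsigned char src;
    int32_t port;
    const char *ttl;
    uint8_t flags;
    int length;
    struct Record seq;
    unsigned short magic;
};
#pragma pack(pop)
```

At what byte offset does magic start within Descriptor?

Record: 0..4  reserved  (4B, 4-aligned); 4..5  mtime  (1B, 1-aligned); 5..8  -- padding (3B); 8..12  version  (4B, 4-aligned); 12..14  attrs  (2B, 2-aligned); 14..16  -- padding (2B); 16..20  blocks  (4B, 4-aligned); sizeof = 20, alignof = 4
0..1  src  (1B, 1-aligned)
1..2  -- padding (1B)
2..6  port  (4B, 2-aligned)
6..14  ttl  (8B, 2-aligned)
14..15  flags  (1B, 1-aligned)
15..16  -- padding (1B)
16..20  length  (4B, 2-aligned)
20..40  seq  (20B, 2-aligned)
40..42  magic  (2B, 2-aligned)

40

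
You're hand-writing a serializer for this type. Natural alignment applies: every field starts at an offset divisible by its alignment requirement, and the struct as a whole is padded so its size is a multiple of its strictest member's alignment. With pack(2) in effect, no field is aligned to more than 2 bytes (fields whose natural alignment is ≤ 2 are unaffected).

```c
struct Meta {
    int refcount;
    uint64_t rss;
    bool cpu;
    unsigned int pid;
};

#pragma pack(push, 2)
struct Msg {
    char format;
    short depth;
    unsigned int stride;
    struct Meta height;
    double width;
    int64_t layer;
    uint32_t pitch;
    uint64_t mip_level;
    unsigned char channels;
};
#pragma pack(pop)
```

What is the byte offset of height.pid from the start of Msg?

Meta: refcount at 0 (size 4, align 4) → ends 4; pad 4 to align 8 for rss; rss at 8 (size 8, align 8) → ends 16; cpu at 16 (size 1, align 1) → ends 17; pad 3 to align 4 for pid; pid at 20 (size 4, align 4) → ends 24; total 24 bytes, alignment 8
format at 0 (size 1, align 1) → ends 1
pad 1 to align 2 for depth
depth at 2 (size 2, align 2) → ends 4
stride at 4 (size 4, align 2) → ends 8
height at 8 (size 24, align 2) → ends 32
within Meta: pid at 20
8 + 20 = 28

28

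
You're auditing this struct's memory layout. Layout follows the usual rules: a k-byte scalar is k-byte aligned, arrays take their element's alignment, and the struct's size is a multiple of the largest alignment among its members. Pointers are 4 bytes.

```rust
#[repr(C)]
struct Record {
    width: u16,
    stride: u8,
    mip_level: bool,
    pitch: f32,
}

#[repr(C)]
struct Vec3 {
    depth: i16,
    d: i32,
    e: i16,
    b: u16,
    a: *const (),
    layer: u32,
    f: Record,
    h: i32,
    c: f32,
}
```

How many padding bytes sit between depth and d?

Record: width at 0 (size 2, align 2) → ends 2; stride at 2 (size 1, align 1) → ends 3; mip_level at 3 (size 1, align 1) → ends 4; pitch at 4 (size 4, align 4) → ends 8; total 8 bytes, alignment 4
depth at 0 (size 2, align 2) → ends 2
pad 2 to align 4 for d
d at 4 (size 4, align 4) → ends 8

2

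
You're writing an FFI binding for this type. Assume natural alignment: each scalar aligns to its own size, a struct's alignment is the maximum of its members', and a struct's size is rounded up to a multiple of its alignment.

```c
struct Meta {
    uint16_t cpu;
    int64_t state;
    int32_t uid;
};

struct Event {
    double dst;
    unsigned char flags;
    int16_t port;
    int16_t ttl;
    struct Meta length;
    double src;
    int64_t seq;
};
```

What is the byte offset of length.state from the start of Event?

24

Meta: @0: cpu [2B, align 2] → 2; +6 pad (align 8); @8: state [8B, align 8] → 16; @16: uid [4B, align 4] → 20; +4 tail pad (align 8); size 24, align 8
@0: dst [8B, align 8] → 8
@8: flags [1B, align 1] → 9
+1 pad (align 2)
@10: port [2B, align 2] → 12
@12: ttl [2B, align 2] → 14
+2 pad (align 8)
@16: length [24B, align 8] → 40
within Meta: state at 8
16 + 8 = 24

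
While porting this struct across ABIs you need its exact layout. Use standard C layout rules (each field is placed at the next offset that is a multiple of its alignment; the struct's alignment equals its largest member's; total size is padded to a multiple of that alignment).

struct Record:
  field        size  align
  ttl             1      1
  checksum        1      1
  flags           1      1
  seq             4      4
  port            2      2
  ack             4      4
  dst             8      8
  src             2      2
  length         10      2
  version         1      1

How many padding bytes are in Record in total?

0..1  ttl  (1B, 1-aligned)
1..2  checksum  (1B, 1-aligned)
2..3  flags  (1B, 1-aligned)
3..4  -- padding (1B)
4..8  seq  (4B, 4-aligned)
8..10  port  (2B, 2-aligned)
10..12  -- padding (2B)
12..16  ack  (4B, 4-aligned)
16..24  dst  (8B, 8-aligned)
24..26  src  (2B, 2-aligned)
26..36  length  (10B, 2-aligned)
36..37  version  (1B, 1-aligned)
37..40  -- tail padding (3B)
sizeof = 40, alignof = 8
data bytes 34, size 40 → padding 6

6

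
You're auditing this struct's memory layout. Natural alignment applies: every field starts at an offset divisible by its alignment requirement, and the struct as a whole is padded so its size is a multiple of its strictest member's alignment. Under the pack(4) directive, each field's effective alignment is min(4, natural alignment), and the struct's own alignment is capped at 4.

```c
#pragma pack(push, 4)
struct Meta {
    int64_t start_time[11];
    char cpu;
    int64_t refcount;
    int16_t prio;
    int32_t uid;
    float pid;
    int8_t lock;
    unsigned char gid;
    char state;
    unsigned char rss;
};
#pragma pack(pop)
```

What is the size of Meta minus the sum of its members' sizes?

0..88  start_time  (88B, 4-aligned)
88..89  cpu  (1B, 1-aligned)
89..92  -- padding (3B)
92..100  refcount  (8B, 4-aligned)
100..102  prio  (2B, 2-aligned)
102..104  -- padding (2B)
104..108  uid  (4B, 4-aligned)
108..112  pid  (4B, 4-aligned)
112..113  lock  (1B, 1-aligned)
113..114  gid  (1B, 1-aligned)
114..115  state  (1B, 1-aligned)
115..116  rss  (1B, 1-aligned)
sizeof = 116, alignof = 4
data bytes 111, size 116 → padding 5

5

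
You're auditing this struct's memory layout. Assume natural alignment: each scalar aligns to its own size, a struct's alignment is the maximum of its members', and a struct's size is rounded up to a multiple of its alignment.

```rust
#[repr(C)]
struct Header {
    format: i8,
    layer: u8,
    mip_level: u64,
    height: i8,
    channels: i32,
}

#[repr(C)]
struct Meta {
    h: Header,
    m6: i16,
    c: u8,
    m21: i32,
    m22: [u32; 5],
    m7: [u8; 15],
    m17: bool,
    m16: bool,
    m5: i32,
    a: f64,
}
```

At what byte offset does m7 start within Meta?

Header: @0: format [1B, align 1] → 1; @1: layer [1B, align 1] → 2; +6 pad (align 8); @8: mip_level [8B, align 8] → 16; @16: height [1B, align 1] → 17; +3 pad (align 4); @20: channels [4B, align 4] → 24; size 24, align 8
@0: h [24B, align 8] → 24
@24: m6 [2B, align 2] → 26
@26: c [1B, align 1] → 27
+1 pad (align 4)
@28: m21 [4B, align 4] → 32
@32: m22 [20B, align 4] → 52
@52: m7 [15B, align 1] → 67

52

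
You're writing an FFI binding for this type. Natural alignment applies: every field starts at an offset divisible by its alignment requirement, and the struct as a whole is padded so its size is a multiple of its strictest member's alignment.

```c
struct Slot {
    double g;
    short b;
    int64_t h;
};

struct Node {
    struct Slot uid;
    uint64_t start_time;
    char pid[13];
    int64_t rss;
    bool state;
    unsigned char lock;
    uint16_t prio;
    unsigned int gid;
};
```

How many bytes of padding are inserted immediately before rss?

Slot: g at 0 (size 8, align 8) → ends 8; b at 8 (size 2, align 2) → ends 10; pad 6 to align 8 for h; h at 16 (size 8, align 8) → ends 24; total 24 bytes, alignment 8
uid at 0 (size 24, align 8) → ends 24
start_time at 24 (size 8, align 8) → ends 32
pid at 32 (size 13, align 1) → ends 45
pad 3 to align 8 for rss
rss at 48 (size 8, align 8) → ends 56

3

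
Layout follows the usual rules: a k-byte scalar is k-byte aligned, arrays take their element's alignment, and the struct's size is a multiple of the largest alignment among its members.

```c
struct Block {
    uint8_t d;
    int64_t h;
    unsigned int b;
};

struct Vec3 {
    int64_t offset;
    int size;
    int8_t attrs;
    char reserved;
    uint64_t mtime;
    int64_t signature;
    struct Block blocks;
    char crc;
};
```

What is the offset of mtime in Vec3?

Block: 0..1  d  (1B, 1-aligned); 1..8  -- padding (7B); 8..16  h  (8B, 8-aligned); 16..20  b  (4B, 4-aligned); 20..24  -- tail padding (4B); sizeof = 24, alignof = 8
0..8  offset  (8B, 8-aligned)
8..12  size  (4B, 4-aligned)
12..13  attrs  (1B, 1-aligned)
13..14  reserved  (1B, 1-aligned)
14..16  -- padding (2B)
16..24  mtime  (8B, 8-aligned)

16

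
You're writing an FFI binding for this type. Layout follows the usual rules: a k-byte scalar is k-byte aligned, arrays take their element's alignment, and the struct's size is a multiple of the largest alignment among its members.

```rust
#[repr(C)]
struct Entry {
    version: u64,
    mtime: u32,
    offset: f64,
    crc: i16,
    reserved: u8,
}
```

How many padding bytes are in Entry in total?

@0: version [8B, align 8] → 8
@8: mtime [4B, align 4] → 12
+4 pad (align 8)
@16: offset [8B, align 8] → 24
@24: crc [2B, align 2] → 26
@26: reserved [1B, align 1] → 27
+5 tail pad (align 8)
size 32, align 8
data bytes 23, size 32 → padding 9

9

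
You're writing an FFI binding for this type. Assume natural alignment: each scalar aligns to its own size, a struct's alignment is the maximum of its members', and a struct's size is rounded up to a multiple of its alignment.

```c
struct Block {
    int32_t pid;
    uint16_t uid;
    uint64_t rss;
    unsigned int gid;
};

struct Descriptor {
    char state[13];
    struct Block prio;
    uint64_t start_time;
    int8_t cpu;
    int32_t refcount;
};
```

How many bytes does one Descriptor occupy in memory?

Block: 0..4  pid  (4B, 4-aligned); 4..6  uid  (2B, 2-aligned); 6..8  -- padding (2B); 8..16  rss  (8B, 8-aligned); 16..20  gid  (4B, 4-aligned); 20..24  -- tail padding (4B); sizeof = 24, alignof = 8
0..13  state  (13B, 1-aligned)
13..16  -- padding (3B)
16..40  prio  (24B, 8-aligned)
40..48  start_time  (8B, 8-aligned)
48..49  cpu  (1B, 1-aligned)
49..52  -- padding (3B)
52..56  refcount  (4B, 4-aligned)
sizeof = 56, alignof = 8

56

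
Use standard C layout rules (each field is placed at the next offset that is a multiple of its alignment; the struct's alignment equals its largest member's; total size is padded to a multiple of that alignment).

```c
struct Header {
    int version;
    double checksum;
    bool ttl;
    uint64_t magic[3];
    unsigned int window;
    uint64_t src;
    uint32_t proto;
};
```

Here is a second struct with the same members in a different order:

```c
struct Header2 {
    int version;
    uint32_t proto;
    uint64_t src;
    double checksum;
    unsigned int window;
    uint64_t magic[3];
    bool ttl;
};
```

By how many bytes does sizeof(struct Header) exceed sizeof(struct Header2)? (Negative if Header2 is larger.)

8

0..4  version  (4B, 4-aligned)
4..8  -- padding (4B)
8..16  checksum  (8B, 8-aligned)
16..17  ttl  (1B, 1-aligned)
17..24  -- padding (7B)
24..48  magic  (24B, 8-aligned)
48..52  window  (4B, 4-aligned)
52..56  -- padding (4B)
56..64  src  (8B, 8-aligned)
64..68  proto  (4B, 4-aligned)
68..72  -- tail padding (4B)
sizeof = 72, alignof = 8
— Header2 —
0..4  version  (4B, 4-aligned)
4..8  proto  (4B, 4-aligned)
8..16  src  (8B, 8-aligned)
16..24  checksum  (8B, 8-aligned)
24..28  window  (4B, 4-aligned)
28..32  -- padding (4B)
32..56  magic  (24B, 8-aligned)
56..57  ttl  (1B, 1-aligned)
57..64  -- tail padding (7B)
sizeof = 64, alignof = 8
72 − 64 = 8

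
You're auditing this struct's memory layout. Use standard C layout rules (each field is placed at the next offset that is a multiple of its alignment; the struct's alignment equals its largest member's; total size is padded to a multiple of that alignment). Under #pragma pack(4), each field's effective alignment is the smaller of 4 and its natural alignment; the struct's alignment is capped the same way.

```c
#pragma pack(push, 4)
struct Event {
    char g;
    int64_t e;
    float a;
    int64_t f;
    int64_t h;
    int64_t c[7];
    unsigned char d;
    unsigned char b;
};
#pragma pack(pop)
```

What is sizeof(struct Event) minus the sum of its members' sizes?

5

@0: g [1B, align 1] → 1
+3 pad (align 4)
@4: e [8B, align 4] → 12
@12: a [4B, align 4] → 16
@16: f [8B, align 4] → 24
@24: h [8B, align 4] → 32
@32: c [56B, align 4] → 88
@88: d [1B, align 1] → 89
@89: b [1B, align 1] → 90
+2 tail pad (align 4)
size 92, align 4
data bytes 87, size 92 → padding 5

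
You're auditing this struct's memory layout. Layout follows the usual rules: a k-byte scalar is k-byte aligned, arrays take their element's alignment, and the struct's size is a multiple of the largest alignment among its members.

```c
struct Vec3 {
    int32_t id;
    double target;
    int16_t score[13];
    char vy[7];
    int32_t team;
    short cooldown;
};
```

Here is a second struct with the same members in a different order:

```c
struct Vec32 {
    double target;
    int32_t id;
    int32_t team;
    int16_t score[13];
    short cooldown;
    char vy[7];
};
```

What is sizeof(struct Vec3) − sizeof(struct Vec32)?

8

0..4  id  (4B, 4-aligned)
4..8  -- padding (4B)
8..16  target  (8B, 8-aligned)
16..42  score  (26B, 2-aligned)
42..49  vy  (7B, 1-aligned)
49..52  -- padding (3B)
52..56  team  (4B, 4-aligned)
56..58  cooldown  (2B, 2-aligned)
58..64  -- tail padding (6B)
sizeof = 64, alignof = 8
— Vec32 —
0..8  target  (8B, 8-aligned)
8..12  id  (4B, 4-aligned)
12..16  team  (4B, 4-aligned)
16..42  score  (26B, 2-aligned)
42..44  cooldown  (2B, 2-aligned)
44..51  vy  (7B, 1-aligned)
51..56  -- tail padding (5B)
sizeof = 56, alignof = 8
64 − 56 = 8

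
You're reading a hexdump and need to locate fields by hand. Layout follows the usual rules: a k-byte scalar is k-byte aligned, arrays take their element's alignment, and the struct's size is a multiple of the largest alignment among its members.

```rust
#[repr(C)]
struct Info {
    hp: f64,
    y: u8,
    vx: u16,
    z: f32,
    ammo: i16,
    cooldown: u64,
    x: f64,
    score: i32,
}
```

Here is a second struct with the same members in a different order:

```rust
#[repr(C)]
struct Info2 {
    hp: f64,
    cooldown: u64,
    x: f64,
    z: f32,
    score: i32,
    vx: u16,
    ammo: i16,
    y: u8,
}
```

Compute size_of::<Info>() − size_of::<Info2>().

8

@0: hp [8B, align 8] → 8
@8: y [1B, align 1] → 9
+1 pad (align 2)
@10: vx [2B, align 2] → 12
@12: z [4B, align 4] → 16
@16: ammo [2B, align 2] → 18
+6 pad (align 8)
@24: cooldown [8B, align 8] → 32
@32: x [8B, align 8] → 40
@40: score [4B, align 4] → 44
+4 tail pad (align 8)
size 48, align 8
— Info2 —
@0: hp [8B, align 8] → 8
@8: cooldown [8B, align 8] → 16
@16: x [8B, align 8] → 24
@24: z [4B, align 4] → 28
@28: score [4B, align 4] → 32
@32: vx [2B, align 2] → 34
@34: ammo [2B, align 2] → 36
@36: y [1B, align 1] → 37
+3 tail pad (align 8)
size 40, align 8
48 − 40 = 8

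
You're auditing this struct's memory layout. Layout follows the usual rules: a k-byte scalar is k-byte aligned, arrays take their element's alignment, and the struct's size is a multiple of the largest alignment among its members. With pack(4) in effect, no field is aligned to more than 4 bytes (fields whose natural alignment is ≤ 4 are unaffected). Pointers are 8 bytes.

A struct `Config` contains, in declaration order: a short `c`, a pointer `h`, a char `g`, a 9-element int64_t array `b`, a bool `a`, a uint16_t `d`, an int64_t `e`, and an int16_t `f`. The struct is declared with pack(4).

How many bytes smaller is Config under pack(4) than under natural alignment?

natural layout:
  c at 0 (size 2, align 2) → ends 2
  pad 6 to align 8 for h
  h at 8 (size 8, align 8) → ends 16
  g at 16 (size 1, align 1) → ends 17
  pad 7 to align 8 for b
  b at 24 (size 72, align 8) → ends 96
  a at 96 (size 1, align 1) → ends 97
  pad 1 to align 2 for d
  d at 98 (size 2, align 2) → ends 100
  pad 4 to align 8 for e
  e at 104 (size 8, align 8) → ends 112
  f at 112 (size 2, align 2) → ends 114
  tail pad 6 to reach multiple of 8
  total 120 bytes, alignment 8
packed(4) layout:
  c at 0 (size 2, align 2) → ends 2
  pad 2 to align 4 for h
  h at 4 (size 8, align 4) → ends 12
  g at 12 (size 1, align 1) → ends 13
  pad 3 to align 4 for b
  b at 16 (size 72, align 4) → ends 88
  a at 88 (size 1, align 1) → ends 89
  pad 1 to align 2 for d
  d at 90 (size 2, align 2) → ends 92
  e at 92 (size 8, align 4) → ends 100
  f at 100 (size 2, align 2) → ends 102
  tail pad 2 to reach multiple of 4
  total 104 bytes, alignment 4
120 − 104 = 16

16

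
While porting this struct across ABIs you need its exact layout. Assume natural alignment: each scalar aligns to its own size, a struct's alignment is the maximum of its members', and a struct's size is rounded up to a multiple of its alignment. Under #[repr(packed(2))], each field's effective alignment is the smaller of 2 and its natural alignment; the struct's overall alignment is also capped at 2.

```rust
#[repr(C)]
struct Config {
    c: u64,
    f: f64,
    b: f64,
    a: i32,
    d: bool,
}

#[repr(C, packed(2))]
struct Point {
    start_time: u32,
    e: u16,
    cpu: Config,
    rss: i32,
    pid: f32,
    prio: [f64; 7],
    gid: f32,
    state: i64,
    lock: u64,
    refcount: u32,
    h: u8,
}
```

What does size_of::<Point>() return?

Config: c at 0 (size 8, align 8) → ends 8; f at 8 (size 8, align 8) → ends 16; b at 16 (size 8, align 8) → ends 24; a at 24 (size 4, align 4) → ends 28; d at 28 (size 1, align 1) → ends 29; tail pad 3 to reach multiple of 8; total 32 bytes, alignment 8
start_time at 0 (size 4, align 2) → ends 4
e at 4 (size 2, align 2) → ends 6
cpu at 6 (size 32, align 2) → ends 38
rss at 38 (size 4, align 2) → ends 42
pid at 42 (size 4, align 2) → ends 46
prio at 46 (size 56, align 2) → ends 102
gid at 102 (size 4, align 2) → ends 106
state at 106 (size 8, align 2) → ends 114
lock at 114 (size 8, align 2) → ends 122
refcount at 122 (size 4, align 2) → ends 126
h at 126 (size 1, align 1) → ends 127
tail pad 1 to reach multiple of 2
total 128 bytes, alignment 2

128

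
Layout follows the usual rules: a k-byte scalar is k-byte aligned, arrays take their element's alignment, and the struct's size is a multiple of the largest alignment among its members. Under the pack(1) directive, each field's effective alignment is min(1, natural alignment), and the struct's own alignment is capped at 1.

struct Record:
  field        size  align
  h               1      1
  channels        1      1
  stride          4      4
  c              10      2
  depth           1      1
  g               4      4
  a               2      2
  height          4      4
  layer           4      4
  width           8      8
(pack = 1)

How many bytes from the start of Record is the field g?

17

h at 0 (size 1, align 1) → ends 1
channels at 1 (size 1, align 1) → ends 2
stride at 2 (size 4, align 1) → ends 6
c at 6 (size 10, align 1) → ends 16
depth at 16 (size 1, align 1) → ends 17
g at 17 (size 4, align 1) → ends 21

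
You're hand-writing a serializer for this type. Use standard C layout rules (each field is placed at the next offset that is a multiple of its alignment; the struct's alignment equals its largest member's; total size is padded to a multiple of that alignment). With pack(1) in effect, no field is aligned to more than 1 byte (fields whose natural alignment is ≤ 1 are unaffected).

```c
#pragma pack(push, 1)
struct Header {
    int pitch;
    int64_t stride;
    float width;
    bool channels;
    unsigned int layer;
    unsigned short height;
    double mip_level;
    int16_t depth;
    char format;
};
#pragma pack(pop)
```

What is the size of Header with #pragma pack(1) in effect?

34

pitch at 0 (size 4, align 1) → ends 4
stride at 4 (size 8, align 1) → ends 12
width at 12 (size 4, align 1) → ends 16
channels at 16 (size 1, align 1) → ends 17
layer at 17 (size 4, align 1) → ends 21
height at 21 (size 2, align 1) → ends 23
mip_level at 23 (size 8, align 1) → ends 31
depth at 31 (size 2, align 1) → ends 33
format at 33 (size 1, align 1) → ends 34
total 34 bytes, alignment 1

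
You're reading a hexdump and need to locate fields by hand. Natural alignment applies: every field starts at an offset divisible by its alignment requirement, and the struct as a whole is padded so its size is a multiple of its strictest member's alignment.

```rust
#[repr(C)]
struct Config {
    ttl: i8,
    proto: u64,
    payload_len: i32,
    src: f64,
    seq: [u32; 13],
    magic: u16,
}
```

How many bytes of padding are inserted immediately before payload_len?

ttl at 0 (size 1, align 1) → ends 1
pad 7 to align 8 for proto
proto at 8 (size 8, align 8) → ends 16
payload_len at 16 (size 4, align 4) → ends 20

0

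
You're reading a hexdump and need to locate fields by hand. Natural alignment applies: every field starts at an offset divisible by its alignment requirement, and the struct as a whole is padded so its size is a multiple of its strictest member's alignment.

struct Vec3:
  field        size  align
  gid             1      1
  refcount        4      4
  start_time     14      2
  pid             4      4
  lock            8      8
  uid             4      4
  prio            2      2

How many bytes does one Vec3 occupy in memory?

48 bytes

0..1  gid  (1B, 1-aligned)
1..4  -- padding (3B)
4..8  refcount  (4B, 4-aligned)
8..22  start_time  (14B, 2-aligned)
22..24  -- padding (2B)
24..28  pid  (4B, 4-aligned)
28..32  -- padding (4B)
32..40  lock  (8B, 8-aligned)
40..44  uid  (4B, 4-aligned)
44..46  prio  (2B, 2-aligned)
46..48  -- tail padding (2B)
sizeof = 48, alignof = 8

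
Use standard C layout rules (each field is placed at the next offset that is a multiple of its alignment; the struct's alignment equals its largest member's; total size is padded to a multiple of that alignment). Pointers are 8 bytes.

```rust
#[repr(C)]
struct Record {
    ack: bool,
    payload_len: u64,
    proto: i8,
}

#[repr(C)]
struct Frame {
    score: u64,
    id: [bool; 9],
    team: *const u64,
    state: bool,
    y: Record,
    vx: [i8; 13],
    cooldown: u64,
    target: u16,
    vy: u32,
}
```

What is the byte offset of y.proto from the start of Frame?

Record: 0..1  ack  (1B, 1-aligned); 1..8  -- padding (7B); 8..16  payload_len  (8B, 8-aligned); 16..17  proto  (1B, 1-aligned); 17..24  -- tail padding (7B); sizeof = 24, alignof = 8
0..8  score  (8B, 8-aligned)
8..17  id  (9B, 1-aligned)
17..24  -- padding (7B)
24..32  team  (8B, 8-aligned)
32..33  state  (1B, 1-aligned)
33..40  -- padding (7B)
40..64  y  (24B, 8-aligned)
within Record: proto at 16
40 + 16 = 56

56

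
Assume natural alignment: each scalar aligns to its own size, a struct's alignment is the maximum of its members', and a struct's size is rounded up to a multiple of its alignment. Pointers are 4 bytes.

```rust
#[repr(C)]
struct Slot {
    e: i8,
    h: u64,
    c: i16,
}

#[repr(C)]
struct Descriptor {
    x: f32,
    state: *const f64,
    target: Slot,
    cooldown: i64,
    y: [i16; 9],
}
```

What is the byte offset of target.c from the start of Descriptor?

Slot: 0..1  e  (1B, 1-aligned); 1..8  -- padding (7B); 8..16  h  (8B, 8-aligned); 16..18  c  (2B, 2-aligned); 18..24  -- tail padding (6B); sizeof = 24, alignof = 8
0..4  x  (4B, 4-aligned)
4..8  state  (4B, 4-aligned)
8..32  target  (24B, 8-aligned)
within Slot: c at 16
8 + 16 = 24

24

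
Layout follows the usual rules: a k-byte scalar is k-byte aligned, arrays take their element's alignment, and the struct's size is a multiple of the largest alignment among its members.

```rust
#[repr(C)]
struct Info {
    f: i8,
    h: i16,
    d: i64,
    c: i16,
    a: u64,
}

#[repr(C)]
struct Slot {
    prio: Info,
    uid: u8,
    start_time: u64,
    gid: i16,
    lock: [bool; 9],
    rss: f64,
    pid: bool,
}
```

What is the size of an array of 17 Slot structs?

1360

Info: f at 0 (size 1, align 1) → ends 1; pad 1 to align 2 for h; h at 2 (size 2, align 2) → ends 4; pad 4 to align 8 for d; d at 8 (size 8, align 8) → ends 16; c at 16 (size 2, align 2) → ends 18; pad 6 to align 8 for a; a at 24 (size 8, align 8) → ends 32; total 32 bytes, alignment 8
prio at 0 (size 32, align 8) → ends 32
uid at 32 (size 1, align 1) → ends 33
pad 7 to align 8 for start_time
start_time at 40 (size 8, align 8) → ends 48
gid at 48 (size 2, align 2) → ends 50
lock at 50 (size 9, align 1) → ends 59
pad 5 to align 8 for rss
rss at 64 (size 8, align 8) → ends 72
pid at 72 (size 1, align 1) → ends 73
tail pad 7 to reach multiple of 8
total 80 bytes, alignment 8
array of 17: 17 × 80 = 1360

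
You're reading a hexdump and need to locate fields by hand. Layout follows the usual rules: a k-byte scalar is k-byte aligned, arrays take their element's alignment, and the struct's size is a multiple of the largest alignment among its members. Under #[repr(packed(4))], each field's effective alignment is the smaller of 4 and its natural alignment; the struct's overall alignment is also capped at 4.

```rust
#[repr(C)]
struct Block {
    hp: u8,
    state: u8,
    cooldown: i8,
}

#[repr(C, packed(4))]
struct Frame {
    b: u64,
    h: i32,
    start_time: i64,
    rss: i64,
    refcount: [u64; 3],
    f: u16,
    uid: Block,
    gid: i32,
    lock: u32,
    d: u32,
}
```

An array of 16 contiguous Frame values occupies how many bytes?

1152

Block: @0: hp [1B, align 1] → 1; @1: state [1B, align 1] → 2; @2: cooldown [1B, align 1] → 3; size 3, align 1
@0: b [8B, align 4] → 8
@8: h [4B, align 4] → 12
@12: start_time [8B, align 4] → 20
@20: rss [8B, align 4] → 28
@28: refcount [24B, align 4] → 52
@52: f [2B, align 2] → 54
@54: uid [3B, align 1] → 57
+3 pad (align 4)
@60: gid [4B, align 4] → 64
@64: lock [4B, align 4] → 68
@68: d [4B, align 4] → 72
size 72, align 4
array of 16: 16 × 72 = 1152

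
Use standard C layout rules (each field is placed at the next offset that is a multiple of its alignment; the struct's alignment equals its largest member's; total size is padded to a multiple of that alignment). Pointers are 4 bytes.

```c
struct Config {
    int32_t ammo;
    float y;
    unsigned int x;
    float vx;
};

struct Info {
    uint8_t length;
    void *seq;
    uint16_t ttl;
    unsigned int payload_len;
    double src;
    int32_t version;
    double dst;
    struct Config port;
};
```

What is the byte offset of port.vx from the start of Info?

52

Config: ammo at 0 (size 4, align 4) → ends 4; y at 4 (size 4, align 4) → ends 8; x at 8 (size 4, align 4) → ends 12; vx at 12 (size 4, align 4) → ends 16; total 16 bytes, alignment 4
length at 0 (size 1, align 1) → ends 1
pad 3 to align 4 for seq
seq at 4 (size 4, align 4) → ends 8
ttl at 8 (size 2, align 2) → ends 10
pad 2 to align 4 for payload_len
payload_len at 12 (size 4, align 4) → ends 16
src at 16 (size 8, align 8) → ends 24
version at 24 (size 4, align 4) → ends 28
pad 4 to align 8 for dst
dst at 32 (size 8, align 8) → ends 40
port at 40 (size 16, align 4) → ends 56
within Config: vx at 12
40 + 12 = 52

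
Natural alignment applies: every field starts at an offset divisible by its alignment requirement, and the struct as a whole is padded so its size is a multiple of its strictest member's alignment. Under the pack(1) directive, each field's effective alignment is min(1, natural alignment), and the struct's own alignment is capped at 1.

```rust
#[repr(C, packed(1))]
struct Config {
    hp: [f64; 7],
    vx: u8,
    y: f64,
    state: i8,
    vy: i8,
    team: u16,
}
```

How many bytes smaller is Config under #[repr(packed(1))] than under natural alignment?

natural layout:
  0..56  hp  (56B, 8-aligned)
  56..57  vx  (1B, 1-aligned)
  57..64  -- padding (7B)
  64..72  y  (8B, 8-aligned)
  72..73  state  (1B, 1-aligned)
  73..74  vy  (1B, 1-aligned)
  74..76  team  (2B, 2-aligned)
  76..80  -- tail padding (4B)
  sizeof = 80, alignof = 8
packed(1) layout:
  0..56  hp  (56B, 1-aligned)
  56..57  vx  (1B, 1-aligned)
  57..65  y  (8B, 1-aligned)
  65..66  state  (1B, 1-aligned)
  66..67  vy  (1B, 1-aligned)
  67..69  team  (2B, 1-aligned)
  sizeof = 69, alignof = 1
80 − 69 = 11

11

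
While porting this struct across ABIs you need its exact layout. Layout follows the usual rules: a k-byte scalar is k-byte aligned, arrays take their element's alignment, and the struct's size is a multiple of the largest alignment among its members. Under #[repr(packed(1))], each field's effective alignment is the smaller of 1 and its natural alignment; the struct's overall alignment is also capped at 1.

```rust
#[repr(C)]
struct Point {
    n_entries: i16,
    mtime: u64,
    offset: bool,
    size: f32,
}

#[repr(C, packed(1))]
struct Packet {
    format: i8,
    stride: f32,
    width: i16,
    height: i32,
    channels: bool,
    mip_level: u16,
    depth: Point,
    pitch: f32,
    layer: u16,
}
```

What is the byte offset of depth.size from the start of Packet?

Point: n_entries at 0 (size 2, align 2) → ends 2; pad 6 to align 8 for mtime; mtime at 8 (size 8, align 8) → ends 16; offset at 16 (size 1, align 1) → ends 17; pad 3 to align 4 for size; size at 20 (size 4, align 4) → ends 24; total 24 bytes, alignment 8
format at 0 (size 1, align 1) → ends 1
stride at 1 (size 4, align 1) → ends 5
width at 5 (size 2, align 1) → ends 7
height at 7 (size 4, align 1) → ends 11
channels at 11 (size 1, align 1) → ends 12
mip_level at 12 (size 2, align 1) → ends 14
depth at 14 (size 24, align 1) → ends 38
within Point: size at 20
14 + 20 = 34

34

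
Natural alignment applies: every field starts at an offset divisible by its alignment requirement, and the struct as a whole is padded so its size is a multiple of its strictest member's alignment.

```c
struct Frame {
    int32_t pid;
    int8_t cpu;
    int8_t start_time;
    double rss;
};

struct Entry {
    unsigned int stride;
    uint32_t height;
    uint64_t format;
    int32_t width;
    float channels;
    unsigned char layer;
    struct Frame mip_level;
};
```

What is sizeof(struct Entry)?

Frame: 0..4  pid  (4B, 4-aligned); 4..5  cpu  (1B, 1-aligned); 5..6  start_time  (1B, 1-aligned); 6..8  -- padding (2B); 8..16  rss  (8B, 8-aligned); sizeof = 16, alignof = 8
0..4  stride  (4B, 4-aligned)
4..8  height  (4B, 4-aligned)
8..16  format  (8B, 8-aligned)
16..20  width  (4B, 4-aligned)
20..24  channels  (4B, 4-aligned)
24..25  layer  (1B, 1-aligned)
25..32  -- padding (7B)
32..48  mip_level  (16B, 8-aligned)
sizeof = 48, alignof = 8

48 bytes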